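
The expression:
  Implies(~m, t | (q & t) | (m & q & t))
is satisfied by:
  {t: True, m: True}
  {t: True, m: False}
  {m: True, t: False}


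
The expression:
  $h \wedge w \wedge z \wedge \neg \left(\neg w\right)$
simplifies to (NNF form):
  $h \wedge w \wedge z$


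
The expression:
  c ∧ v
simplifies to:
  c ∧ v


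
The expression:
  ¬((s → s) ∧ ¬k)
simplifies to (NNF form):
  k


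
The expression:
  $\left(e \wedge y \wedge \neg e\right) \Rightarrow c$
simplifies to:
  $\text{True}$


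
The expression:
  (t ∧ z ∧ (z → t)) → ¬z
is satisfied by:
  {t: False, z: False}
  {z: True, t: False}
  {t: True, z: False}


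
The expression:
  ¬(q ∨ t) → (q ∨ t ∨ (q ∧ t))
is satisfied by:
  {t: True, q: True}
  {t: True, q: False}
  {q: True, t: False}


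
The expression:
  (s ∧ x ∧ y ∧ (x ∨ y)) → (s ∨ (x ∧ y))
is always true.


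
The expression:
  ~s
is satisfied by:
  {s: False}


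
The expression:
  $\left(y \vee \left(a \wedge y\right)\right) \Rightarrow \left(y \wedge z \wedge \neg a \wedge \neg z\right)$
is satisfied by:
  {y: False}


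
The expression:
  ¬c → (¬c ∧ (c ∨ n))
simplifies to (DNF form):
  c ∨ n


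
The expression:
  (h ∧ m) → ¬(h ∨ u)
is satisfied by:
  {h: False, m: False}
  {m: True, h: False}
  {h: True, m: False}


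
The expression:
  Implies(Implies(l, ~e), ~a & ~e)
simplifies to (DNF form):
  (e & l) | (~a & ~e)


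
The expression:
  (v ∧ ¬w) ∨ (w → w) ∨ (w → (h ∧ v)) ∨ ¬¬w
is always true.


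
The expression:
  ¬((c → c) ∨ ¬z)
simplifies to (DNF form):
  False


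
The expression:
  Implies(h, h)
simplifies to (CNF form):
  True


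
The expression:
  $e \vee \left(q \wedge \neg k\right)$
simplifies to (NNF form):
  $e \vee \left(q \wedge \neg k\right)$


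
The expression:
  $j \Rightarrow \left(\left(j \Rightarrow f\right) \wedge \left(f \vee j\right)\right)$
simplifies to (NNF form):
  $f \vee \neg j$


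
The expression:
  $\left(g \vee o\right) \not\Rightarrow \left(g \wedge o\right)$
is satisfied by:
  {g: True, o: False}
  {o: True, g: False}


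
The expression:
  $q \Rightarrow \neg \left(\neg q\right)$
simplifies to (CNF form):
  $\text{True}$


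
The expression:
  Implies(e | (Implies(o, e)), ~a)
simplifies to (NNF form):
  ~a | (o & ~e)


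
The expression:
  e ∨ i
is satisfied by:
  {i: True, e: True}
  {i: True, e: False}
  {e: True, i: False}


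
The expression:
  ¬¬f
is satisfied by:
  {f: True}


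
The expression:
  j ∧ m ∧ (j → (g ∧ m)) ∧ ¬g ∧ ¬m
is never true.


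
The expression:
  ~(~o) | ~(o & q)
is always true.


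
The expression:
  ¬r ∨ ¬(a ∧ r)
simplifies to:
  ¬a ∨ ¬r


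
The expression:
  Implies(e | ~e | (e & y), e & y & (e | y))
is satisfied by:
  {e: True, y: True}


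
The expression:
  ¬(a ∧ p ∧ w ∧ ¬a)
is always true.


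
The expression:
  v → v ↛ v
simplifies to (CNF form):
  ¬v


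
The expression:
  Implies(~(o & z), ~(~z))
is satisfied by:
  {z: True}


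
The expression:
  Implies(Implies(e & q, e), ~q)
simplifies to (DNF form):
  ~q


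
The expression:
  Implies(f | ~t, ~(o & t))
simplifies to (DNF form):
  ~f | ~o | ~t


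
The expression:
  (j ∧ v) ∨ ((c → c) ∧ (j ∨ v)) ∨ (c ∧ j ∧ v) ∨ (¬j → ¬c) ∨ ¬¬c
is always true.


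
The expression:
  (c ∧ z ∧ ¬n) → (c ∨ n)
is always true.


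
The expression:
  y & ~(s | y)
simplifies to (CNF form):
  False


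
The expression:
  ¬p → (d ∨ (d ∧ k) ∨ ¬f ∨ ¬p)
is always true.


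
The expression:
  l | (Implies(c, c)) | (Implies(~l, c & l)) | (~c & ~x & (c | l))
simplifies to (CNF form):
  True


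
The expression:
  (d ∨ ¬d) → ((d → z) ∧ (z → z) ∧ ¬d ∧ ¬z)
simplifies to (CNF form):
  ¬d ∧ ¬z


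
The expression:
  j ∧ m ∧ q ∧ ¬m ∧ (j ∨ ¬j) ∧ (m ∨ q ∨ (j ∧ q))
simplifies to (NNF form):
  False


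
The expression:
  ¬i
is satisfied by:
  {i: False}


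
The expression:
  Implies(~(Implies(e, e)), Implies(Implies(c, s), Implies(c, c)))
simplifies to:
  True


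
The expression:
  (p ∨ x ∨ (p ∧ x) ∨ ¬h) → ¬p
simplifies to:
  ¬p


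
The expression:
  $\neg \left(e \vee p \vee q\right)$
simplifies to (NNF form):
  $\neg e \wedge \neg p \wedge \neg q$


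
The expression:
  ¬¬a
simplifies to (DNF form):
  a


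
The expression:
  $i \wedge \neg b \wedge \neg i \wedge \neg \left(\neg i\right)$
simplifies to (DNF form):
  $\text{False}$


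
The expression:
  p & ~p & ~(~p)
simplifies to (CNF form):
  False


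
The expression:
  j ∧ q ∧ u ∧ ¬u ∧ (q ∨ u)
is never true.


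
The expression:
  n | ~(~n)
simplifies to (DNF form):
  n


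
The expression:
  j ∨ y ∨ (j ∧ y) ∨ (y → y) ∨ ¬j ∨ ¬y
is always true.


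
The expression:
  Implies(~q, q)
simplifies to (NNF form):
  q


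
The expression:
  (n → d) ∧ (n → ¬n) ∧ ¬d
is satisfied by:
  {n: False, d: False}


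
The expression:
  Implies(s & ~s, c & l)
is always true.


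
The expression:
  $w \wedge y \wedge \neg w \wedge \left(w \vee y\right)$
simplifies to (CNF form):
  $\text{False}$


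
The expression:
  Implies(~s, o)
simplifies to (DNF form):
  o | s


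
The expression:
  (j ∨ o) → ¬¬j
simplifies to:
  j ∨ ¬o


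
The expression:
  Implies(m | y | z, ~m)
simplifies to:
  ~m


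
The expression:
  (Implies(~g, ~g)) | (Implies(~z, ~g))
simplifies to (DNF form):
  True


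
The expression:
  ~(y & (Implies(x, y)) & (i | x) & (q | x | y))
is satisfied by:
  {x: False, y: False, i: False}
  {i: True, x: False, y: False}
  {x: True, i: False, y: False}
  {i: True, x: True, y: False}
  {y: True, i: False, x: False}


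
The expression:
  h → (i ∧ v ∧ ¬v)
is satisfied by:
  {h: False}


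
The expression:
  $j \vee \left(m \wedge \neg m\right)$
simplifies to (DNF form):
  $j$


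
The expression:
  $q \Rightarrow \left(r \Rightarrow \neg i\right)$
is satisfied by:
  {q: False, i: False, r: False}
  {r: True, q: False, i: False}
  {i: True, q: False, r: False}
  {r: True, i: True, q: False}
  {q: True, r: False, i: False}
  {r: True, q: True, i: False}
  {i: True, q: True, r: False}


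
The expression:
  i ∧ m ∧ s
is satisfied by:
  {m: True, s: True, i: True}


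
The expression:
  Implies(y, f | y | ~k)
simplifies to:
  True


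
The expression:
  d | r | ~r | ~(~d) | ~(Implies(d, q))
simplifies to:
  True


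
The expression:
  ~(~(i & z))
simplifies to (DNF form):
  i & z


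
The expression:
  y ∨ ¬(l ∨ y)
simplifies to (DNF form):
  y ∨ ¬l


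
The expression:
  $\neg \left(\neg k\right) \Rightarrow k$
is always true.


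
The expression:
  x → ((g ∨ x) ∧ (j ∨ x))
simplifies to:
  True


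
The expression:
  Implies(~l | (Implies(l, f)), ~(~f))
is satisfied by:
  {l: True, f: True}
  {l: True, f: False}
  {f: True, l: False}


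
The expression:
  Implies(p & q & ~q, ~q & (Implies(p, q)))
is always true.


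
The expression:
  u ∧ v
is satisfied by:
  {u: True, v: True}


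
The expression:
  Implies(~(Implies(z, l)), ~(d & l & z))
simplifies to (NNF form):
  True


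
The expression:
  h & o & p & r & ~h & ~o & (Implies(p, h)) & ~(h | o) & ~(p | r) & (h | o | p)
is never true.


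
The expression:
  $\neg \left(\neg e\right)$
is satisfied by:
  {e: True}


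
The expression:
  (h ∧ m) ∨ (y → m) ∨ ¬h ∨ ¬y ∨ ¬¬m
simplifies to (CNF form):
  m ∨ ¬h ∨ ¬y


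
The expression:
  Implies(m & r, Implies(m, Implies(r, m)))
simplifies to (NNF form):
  True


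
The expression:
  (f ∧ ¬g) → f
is always true.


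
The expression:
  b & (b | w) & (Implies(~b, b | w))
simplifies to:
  b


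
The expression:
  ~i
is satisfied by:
  {i: False}


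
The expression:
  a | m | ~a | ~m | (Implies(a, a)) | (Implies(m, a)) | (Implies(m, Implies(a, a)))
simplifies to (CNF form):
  True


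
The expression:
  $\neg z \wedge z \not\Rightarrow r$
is never true.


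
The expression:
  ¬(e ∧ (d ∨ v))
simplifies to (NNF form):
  (¬d ∧ ¬v) ∨ ¬e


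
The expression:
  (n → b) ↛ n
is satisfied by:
  {n: False}


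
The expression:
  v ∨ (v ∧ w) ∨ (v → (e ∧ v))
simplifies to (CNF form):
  True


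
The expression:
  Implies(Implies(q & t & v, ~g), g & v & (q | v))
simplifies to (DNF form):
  g & v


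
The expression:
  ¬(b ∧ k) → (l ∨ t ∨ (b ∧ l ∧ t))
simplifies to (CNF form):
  (b ∨ l ∨ t) ∧ (k ∨ l ∨ t)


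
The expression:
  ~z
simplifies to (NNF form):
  ~z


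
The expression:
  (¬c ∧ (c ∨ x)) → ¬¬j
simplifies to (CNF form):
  c ∨ j ∨ ¬x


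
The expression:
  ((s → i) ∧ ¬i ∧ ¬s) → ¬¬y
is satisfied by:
  {i: True, y: True, s: True}
  {i: True, y: True, s: False}
  {i: True, s: True, y: False}
  {i: True, s: False, y: False}
  {y: True, s: True, i: False}
  {y: True, s: False, i: False}
  {s: True, y: False, i: False}


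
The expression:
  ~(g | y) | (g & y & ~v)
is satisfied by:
  {v: False, y: False, g: False}
  {v: True, y: False, g: False}
  {y: True, g: True, v: False}


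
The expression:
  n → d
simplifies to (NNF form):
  d ∨ ¬n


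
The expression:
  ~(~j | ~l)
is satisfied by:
  {j: True, l: True}


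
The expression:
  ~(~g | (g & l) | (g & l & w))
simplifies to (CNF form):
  g & ~l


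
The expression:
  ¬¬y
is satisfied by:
  {y: True}


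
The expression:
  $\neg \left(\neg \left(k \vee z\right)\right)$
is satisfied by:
  {k: True, z: True}
  {k: True, z: False}
  {z: True, k: False}


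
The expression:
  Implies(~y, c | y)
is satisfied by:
  {y: True, c: True}
  {y: True, c: False}
  {c: True, y: False}


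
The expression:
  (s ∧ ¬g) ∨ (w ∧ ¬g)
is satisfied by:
  {s: True, w: True, g: False}
  {s: True, g: False, w: False}
  {w: True, g: False, s: False}


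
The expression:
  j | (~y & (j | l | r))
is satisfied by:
  {r: True, l: True, j: True, y: False}
  {r: True, j: True, y: False, l: False}
  {l: True, j: True, y: False, r: False}
  {j: True, l: False, y: False, r: False}
  {r: True, j: True, y: True, l: True}
  {r: True, j: True, y: True, l: False}
  {j: True, y: True, l: True, r: False}
  {j: True, y: True, r: False, l: False}
  {l: True, r: True, y: False, j: False}
  {r: True, l: False, y: False, j: False}
  {l: True, r: False, y: False, j: False}


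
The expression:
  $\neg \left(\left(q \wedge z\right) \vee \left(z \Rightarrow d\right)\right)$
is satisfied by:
  {z: True, q: False, d: False}


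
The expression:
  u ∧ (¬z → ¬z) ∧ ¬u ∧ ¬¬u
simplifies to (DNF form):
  False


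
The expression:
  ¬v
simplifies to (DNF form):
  ¬v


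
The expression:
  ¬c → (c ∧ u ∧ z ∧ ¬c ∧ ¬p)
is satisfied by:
  {c: True}


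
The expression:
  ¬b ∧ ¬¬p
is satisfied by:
  {p: True, b: False}


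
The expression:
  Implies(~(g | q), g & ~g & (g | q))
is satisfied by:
  {q: True, g: True}
  {q: True, g: False}
  {g: True, q: False}


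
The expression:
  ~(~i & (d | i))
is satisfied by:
  {i: True, d: False}
  {d: False, i: False}
  {d: True, i: True}


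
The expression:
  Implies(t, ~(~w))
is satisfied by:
  {w: True, t: False}
  {t: False, w: False}
  {t: True, w: True}


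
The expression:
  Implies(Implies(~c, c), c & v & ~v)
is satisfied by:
  {c: False}


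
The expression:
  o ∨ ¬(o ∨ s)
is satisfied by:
  {o: True, s: False}
  {s: False, o: False}
  {s: True, o: True}


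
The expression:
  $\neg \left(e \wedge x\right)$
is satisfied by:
  {e: False, x: False}
  {x: True, e: False}
  {e: True, x: False}


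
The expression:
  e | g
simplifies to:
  e | g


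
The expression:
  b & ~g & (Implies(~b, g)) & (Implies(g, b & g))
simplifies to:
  b & ~g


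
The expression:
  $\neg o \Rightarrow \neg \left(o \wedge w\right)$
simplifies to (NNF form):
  $\text{True}$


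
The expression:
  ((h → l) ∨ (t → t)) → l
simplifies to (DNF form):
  l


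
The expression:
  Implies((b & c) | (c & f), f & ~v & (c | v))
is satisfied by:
  {b: False, c: False, v: False, f: False}
  {f: True, b: False, c: False, v: False}
  {v: True, b: False, c: False, f: False}
  {f: True, v: True, b: False, c: False}
  {b: True, f: False, c: False, v: False}
  {f: True, b: True, c: False, v: False}
  {v: True, b: True, f: False, c: False}
  {f: True, v: True, b: True, c: False}
  {c: True, v: False, b: False, f: False}
  {c: True, f: True, v: False, b: False}
  {c: True, v: True, f: False, b: False}
  {f: True, c: True, b: True, v: False}


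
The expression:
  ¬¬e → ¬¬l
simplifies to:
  l ∨ ¬e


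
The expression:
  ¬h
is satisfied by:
  {h: False}


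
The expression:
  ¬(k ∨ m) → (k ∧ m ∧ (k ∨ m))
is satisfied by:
  {k: True, m: True}
  {k: True, m: False}
  {m: True, k: False}


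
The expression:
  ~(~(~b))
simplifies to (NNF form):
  ~b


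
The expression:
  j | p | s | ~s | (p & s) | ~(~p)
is always true.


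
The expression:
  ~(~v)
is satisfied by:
  {v: True}


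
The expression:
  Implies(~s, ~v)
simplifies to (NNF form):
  s | ~v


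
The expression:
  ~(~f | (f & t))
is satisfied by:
  {f: True, t: False}


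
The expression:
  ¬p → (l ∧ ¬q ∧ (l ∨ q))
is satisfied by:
  {l: True, p: True, q: False}
  {p: True, q: False, l: False}
  {l: True, p: True, q: True}
  {p: True, q: True, l: False}
  {l: True, q: False, p: False}


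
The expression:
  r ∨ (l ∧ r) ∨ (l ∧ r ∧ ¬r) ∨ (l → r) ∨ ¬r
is always true.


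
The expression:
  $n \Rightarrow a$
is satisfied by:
  {a: True, n: False}
  {n: False, a: False}
  {n: True, a: True}


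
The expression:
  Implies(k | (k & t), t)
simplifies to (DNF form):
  t | ~k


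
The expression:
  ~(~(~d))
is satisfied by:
  {d: False}


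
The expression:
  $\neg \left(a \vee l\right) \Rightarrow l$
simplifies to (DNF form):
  $a \vee l$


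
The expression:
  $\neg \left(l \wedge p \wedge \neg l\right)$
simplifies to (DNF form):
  $\text{True}$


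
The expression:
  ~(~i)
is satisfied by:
  {i: True}


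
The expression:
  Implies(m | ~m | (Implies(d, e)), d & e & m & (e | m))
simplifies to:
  d & e & m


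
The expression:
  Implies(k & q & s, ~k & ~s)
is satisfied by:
  {s: False, k: False, q: False}
  {q: True, s: False, k: False}
  {k: True, s: False, q: False}
  {q: True, k: True, s: False}
  {s: True, q: False, k: False}
  {q: True, s: True, k: False}
  {k: True, s: True, q: False}


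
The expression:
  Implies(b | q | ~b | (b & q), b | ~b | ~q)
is always true.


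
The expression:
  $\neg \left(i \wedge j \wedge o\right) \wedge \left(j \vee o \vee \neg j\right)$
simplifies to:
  $\neg i \vee \neg j \vee \neg o$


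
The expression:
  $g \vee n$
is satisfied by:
  {n: True, g: True}
  {n: True, g: False}
  {g: True, n: False}


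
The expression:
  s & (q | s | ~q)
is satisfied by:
  {s: True}


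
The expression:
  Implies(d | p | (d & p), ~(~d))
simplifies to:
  d | ~p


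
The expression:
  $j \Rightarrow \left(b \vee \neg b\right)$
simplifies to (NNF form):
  $\text{True}$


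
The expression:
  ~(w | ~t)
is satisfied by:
  {t: True, w: False}


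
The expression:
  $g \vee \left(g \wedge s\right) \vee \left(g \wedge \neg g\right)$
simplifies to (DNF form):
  $g$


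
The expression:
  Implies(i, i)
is always true.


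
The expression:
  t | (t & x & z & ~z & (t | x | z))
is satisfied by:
  {t: True}


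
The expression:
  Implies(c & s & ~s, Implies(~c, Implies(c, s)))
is always true.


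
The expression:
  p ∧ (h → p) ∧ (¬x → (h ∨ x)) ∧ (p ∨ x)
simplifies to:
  p ∧ (h ∨ x)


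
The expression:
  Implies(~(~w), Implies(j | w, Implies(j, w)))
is always true.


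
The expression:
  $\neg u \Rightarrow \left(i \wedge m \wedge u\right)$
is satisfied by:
  {u: True}


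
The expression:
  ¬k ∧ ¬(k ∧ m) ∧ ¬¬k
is never true.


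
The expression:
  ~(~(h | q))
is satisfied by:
  {q: True, h: True}
  {q: True, h: False}
  {h: True, q: False}


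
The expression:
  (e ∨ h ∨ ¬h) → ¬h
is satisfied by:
  {h: False}


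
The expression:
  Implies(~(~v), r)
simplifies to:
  r | ~v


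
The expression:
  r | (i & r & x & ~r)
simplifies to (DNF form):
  r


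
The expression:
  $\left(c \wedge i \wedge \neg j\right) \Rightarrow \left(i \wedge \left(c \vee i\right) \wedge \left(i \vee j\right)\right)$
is always true.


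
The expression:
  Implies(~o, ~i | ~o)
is always true.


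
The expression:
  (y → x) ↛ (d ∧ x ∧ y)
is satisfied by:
  {x: True, y: False, d: False}
  {x: False, y: False, d: False}
  {d: True, x: True, y: False}
  {d: True, x: False, y: False}
  {y: True, x: True, d: False}


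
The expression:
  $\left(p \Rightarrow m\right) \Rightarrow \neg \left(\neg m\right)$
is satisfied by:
  {m: True, p: True}
  {m: True, p: False}
  {p: True, m: False}


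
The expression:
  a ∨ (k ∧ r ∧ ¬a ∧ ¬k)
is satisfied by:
  {a: True}


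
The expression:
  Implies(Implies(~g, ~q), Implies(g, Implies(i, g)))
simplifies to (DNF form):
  True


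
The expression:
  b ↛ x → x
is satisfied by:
  {x: True, b: False}
  {b: False, x: False}
  {b: True, x: True}


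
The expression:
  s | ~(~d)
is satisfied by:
  {d: True, s: True}
  {d: True, s: False}
  {s: True, d: False}


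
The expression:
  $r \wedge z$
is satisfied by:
  {r: True, z: True}


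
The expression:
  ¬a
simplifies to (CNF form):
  ¬a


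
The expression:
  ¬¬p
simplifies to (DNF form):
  p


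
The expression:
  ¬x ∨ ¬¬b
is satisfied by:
  {b: True, x: False}
  {x: False, b: False}
  {x: True, b: True}


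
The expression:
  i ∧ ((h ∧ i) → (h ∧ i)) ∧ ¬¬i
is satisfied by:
  {i: True}


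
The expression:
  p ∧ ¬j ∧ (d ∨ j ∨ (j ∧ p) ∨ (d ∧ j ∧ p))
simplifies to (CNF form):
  d ∧ p ∧ ¬j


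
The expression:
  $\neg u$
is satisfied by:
  {u: False}


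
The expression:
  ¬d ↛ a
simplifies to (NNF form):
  a ∨ ¬d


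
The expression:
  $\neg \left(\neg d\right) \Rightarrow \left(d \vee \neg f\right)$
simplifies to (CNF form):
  $\text{True}$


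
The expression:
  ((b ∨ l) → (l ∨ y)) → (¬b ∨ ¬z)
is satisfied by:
  {l: False, z: False, b: False, y: False}
  {y: True, l: False, z: False, b: False}
  {l: True, y: False, z: False, b: False}
  {y: True, l: True, z: False, b: False}
  {b: True, y: False, l: False, z: False}
  {b: True, y: True, l: False, z: False}
  {b: True, l: True, y: False, z: False}
  {b: True, y: True, l: True, z: False}
  {z: True, b: False, l: False, y: False}
  {z: True, y: True, b: False, l: False}
  {z: True, l: True, b: False, y: False}
  {y: True, z: True, l: True, b: False}
  {z: True, b: True, y: False, l: False}


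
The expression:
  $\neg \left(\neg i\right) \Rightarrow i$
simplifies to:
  $\text{True}$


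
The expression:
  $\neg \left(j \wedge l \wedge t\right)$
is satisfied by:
  {l: False, t: False, j: False}
  {j: True, l: False, t: False}
  {t: True, l: False, j: False}
  {j: True, t: True, l: False}
  {l: True, j: False, t: False}
  {j: True, l: True, t: False}
  {t: True, l: True, j: False}


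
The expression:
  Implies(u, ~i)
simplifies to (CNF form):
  ~i | ~u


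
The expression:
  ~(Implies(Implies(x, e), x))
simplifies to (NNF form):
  ~x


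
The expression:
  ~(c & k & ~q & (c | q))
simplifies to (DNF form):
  q | ~c | ~k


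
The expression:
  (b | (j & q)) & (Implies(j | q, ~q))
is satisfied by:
  {b: True, q: False}


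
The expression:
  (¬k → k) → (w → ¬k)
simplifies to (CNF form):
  ¬k ∨ ¬w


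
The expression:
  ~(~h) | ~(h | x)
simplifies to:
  h | ~x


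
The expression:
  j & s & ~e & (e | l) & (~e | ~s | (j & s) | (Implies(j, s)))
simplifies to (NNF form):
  j & l & s & ~e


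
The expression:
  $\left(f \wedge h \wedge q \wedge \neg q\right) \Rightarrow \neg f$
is always true.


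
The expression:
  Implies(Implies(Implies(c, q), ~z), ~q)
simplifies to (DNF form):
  z | ~q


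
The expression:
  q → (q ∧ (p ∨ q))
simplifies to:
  True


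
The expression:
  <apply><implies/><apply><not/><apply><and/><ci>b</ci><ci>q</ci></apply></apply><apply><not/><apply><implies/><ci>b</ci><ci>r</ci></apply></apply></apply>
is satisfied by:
  {q: True, b: True, r: False}
  {b: True, r: False, q: False}
  {r: True, q: True, b: True}


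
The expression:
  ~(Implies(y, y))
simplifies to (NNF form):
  False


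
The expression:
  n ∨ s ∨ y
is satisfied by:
  {n: True, y: True, s: True}
  {n: True, y: True, s: False}
  {n: True, s: True, y: False}
  {n: True, s: False, y: False}
  {y: True, s: True, n: False}
  {y: True, s: False, n: False}
  {s: True, y: False, n: False}


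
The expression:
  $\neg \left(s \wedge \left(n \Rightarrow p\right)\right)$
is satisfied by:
  {n: True, s: False, p: False}
  {n: False, s: False, p: False}
  {p: True, n: True, s: False}
  {p: True, n: False, s: False}
  {s: True, n: True, p: False}


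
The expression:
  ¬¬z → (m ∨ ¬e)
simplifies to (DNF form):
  m ∨ ¬e ∨ ¬z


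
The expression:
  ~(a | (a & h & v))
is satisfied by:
  {a: False}


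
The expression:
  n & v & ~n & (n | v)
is never true.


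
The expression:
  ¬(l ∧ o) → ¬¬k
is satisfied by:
  {k: True, o: True, l: True}
  {k: True, o: True, l: False}
  {k: True, l: True, o: False}
  {k: True, l: False, o: False}
  {o: True, l: True, k: False}


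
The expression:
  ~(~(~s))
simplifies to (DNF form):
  ~s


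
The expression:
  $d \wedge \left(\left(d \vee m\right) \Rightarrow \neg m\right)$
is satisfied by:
  {d: True, m: False}


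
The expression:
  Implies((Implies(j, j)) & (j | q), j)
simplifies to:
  j | ~q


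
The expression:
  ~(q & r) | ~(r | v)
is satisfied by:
  {q: False, r: False}
  {r: True, q: False}
  {q: True, r: False}


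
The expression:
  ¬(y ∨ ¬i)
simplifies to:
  i ∧ ¬y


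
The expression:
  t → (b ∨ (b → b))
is always true.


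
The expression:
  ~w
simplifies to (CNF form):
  ~w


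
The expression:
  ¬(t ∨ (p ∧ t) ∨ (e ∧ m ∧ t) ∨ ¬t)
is never true.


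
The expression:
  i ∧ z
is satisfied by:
  {z: True, i: True}


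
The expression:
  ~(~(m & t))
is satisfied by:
  {t: True, m: True}


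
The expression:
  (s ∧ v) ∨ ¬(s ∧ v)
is always true.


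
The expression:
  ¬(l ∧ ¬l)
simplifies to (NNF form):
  True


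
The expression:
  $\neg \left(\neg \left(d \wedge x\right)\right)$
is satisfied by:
  {d: True, x: True}


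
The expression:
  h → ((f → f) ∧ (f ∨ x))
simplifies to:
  f ∨ x ∨ ¬h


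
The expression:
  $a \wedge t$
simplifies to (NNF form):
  $a \wedge t$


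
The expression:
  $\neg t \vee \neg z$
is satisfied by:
  {t: False, z: False}
  {z: True, t: False}
  {t: True, z: False}


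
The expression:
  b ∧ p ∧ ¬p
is never true.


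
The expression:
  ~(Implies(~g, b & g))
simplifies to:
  ~g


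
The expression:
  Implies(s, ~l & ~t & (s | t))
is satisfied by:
  {l: False, s: False, t: False}
  {t: True, l: False, s: False}
  {l: True, t: False, s: False}
  {t: True, l: True, s: False}
  {s: True, t: False, l: False}


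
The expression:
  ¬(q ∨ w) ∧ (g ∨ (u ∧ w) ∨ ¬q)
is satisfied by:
  {q: False, w: False}


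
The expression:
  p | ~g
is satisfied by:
  {p: True, g: False}
  {g: False, p: False}
  {g: True, p: True}


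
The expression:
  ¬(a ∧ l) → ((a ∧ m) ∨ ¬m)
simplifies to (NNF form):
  a ∨ ¬m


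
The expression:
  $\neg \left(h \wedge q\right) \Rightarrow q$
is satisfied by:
  {q: True}


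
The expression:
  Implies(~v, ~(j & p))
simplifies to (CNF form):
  v | ~j | ~p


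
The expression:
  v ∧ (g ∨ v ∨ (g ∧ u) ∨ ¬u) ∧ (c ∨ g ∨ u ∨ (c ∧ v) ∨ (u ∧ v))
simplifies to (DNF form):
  (c ∧ v) ∨ (g ∧ v) ∨ (u ∧ v)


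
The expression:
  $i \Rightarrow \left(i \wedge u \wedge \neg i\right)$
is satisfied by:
  {i: False}


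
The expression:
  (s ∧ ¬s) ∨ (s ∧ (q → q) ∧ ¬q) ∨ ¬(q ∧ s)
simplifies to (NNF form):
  ¬q ∨ ¬s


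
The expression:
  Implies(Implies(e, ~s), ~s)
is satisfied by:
  {e: True, s: False}
  {s: False, e: False}
  {s: True, e: True}


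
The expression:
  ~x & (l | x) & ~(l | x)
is never true.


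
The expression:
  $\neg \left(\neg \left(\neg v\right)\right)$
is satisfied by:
  {v: False}


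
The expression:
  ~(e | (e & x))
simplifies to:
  ~e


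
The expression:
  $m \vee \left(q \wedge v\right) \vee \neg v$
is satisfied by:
  {q: True, m: True, v: False}
  {q: True, v: False, m: False}
  {m: True, v: False, q: False}
  {m: False, v: False, q: False}
  {q: True, m: True, v: True}
  {q: True, v: True, m: False}
  {m: True, v: True, q: False}


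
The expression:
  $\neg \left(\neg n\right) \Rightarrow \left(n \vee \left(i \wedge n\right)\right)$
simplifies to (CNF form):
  $\text{True}$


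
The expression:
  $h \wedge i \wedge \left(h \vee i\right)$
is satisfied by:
  {h: True, i: True}


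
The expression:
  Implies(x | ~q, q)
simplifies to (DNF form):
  q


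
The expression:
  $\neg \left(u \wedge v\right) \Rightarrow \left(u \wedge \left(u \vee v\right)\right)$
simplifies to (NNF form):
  $u$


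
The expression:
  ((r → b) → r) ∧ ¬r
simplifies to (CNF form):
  False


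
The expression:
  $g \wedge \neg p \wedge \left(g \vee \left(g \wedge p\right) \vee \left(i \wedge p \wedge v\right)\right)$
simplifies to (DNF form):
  $g \wedge \neg p$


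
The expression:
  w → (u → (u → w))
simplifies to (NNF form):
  True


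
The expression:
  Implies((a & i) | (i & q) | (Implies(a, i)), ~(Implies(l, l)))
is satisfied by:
  {a: True, i: False}


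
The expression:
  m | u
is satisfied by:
  {m: True, u: True}
  {m: True, u: False}
  {u: True, m: False}


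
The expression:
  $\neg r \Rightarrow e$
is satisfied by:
  {r: True, e: True}
  {r: True, e: False}
  {e: True, r: False}


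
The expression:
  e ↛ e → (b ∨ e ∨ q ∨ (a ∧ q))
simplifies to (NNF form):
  True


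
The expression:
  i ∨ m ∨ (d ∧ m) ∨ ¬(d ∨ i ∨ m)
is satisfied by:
  {i: True, m: True, d: False}
  {i: True, m: False, d: False}
  {m: True, i: False, d: False}
  {i: False, m: False, d: False}
  {i: True, d: True, m: True}
  {i: True, d: True, m: False}
  {d: True, m: True, i: False}


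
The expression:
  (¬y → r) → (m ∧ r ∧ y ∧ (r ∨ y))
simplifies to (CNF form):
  (m ∨ ¬y) ∧ (r ∨ ¬y) ∧ (y ∨ ¬r)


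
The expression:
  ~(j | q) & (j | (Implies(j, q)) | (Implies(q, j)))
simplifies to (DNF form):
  ~j & ~q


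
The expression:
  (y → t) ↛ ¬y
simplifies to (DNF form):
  t ∧ y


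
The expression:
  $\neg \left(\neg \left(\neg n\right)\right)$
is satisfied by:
  {n: False}


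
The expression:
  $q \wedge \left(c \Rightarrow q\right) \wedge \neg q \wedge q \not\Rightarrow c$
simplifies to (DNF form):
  $\text{False}$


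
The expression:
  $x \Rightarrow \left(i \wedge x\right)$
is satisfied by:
  {i: True, x: False}
  {x: False, i: False}
  {x: True, i: True}


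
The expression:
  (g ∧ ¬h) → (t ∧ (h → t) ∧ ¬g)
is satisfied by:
  {h: True, g: False}
  {g: False, h: False}
  {g: True, h: True}


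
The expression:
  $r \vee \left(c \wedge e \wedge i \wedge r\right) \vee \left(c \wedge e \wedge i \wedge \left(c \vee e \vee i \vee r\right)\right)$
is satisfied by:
  {r: True, e: True, i: True, c: True}
  {r: True, e: True, i: True, c: False}
  {r: True, e: True, c: True, i: False}
  {r: True, e: True, c: False, i: False}
  {r: True, i: True, c: True, e: False}
  {r: True, i: True, c: False, e: False}
  {r: True, i: False, c: True, e: False}
  {r: True, i: False, c: False, e: False}
  {e: True, i: True, c: True, r: False}


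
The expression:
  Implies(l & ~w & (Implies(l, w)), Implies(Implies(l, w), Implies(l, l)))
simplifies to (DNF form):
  True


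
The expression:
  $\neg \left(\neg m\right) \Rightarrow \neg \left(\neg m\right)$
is always true.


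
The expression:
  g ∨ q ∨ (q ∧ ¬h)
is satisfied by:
  {q: True, g: True}
  {q: True, g: False}
  {g: True, q: False}


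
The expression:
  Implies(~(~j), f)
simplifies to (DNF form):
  f | ~j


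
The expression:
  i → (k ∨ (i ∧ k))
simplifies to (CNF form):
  k ∨ ¬i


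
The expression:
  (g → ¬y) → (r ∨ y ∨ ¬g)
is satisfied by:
  {r: True, y: True, g: False}
  {r: True, g: False, y: False}
  {y: True, g: False, r: False}
  {y: False, g: False, r: False}
  {r: True, y: True, g: True}
  {r: True, g: True, y: False}
  {y: True, g: True, r: False}


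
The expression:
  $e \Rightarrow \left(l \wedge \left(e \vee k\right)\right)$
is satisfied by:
  {l: True, e: False}
  {e: False, l: False}
  {e: True, l: True}


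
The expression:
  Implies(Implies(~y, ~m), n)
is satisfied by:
  {n: True, m: True, y: False}
  {n: True, y: False, m: False}
  {n: True, m: True, y: True}
  {n: True, y: True, m: False}
  {m: True, y: False, n: False}


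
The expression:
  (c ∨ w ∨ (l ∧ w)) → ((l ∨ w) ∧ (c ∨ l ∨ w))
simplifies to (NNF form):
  l ∨ w ∨ ¬c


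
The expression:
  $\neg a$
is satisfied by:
  {a: False}


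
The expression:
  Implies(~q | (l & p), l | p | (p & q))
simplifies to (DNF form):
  l | p | q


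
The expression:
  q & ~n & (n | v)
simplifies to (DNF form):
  q & v & ~n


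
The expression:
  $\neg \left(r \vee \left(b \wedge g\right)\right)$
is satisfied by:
  {g: False, r: False, b: False}
  {b: True, g: False, r: False}
  {g: True, b: False, r: False}


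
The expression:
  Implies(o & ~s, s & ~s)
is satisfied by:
  {s: True, o: False}
  {o: False, s: False}
  {o: True, s: True}


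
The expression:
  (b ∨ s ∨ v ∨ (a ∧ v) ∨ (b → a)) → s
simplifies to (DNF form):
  s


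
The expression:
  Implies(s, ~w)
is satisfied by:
  {s: False, w: False}
  {w: True, s: False}
  {s: True, w: False}


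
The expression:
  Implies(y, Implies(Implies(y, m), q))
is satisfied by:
  {q: True, m: False, y: False}
  {m: False, y: False, q: False}
  {y: True, q: True, m: False}
  {y: True, m: False, q: False}
  {q: True, m: True, y: False}
  {m: True, q: False, y: False}
  {y: True, m: True, q: True}


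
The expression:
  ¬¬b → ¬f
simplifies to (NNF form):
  ¬b ∨ ¬f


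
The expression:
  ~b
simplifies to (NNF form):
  ~b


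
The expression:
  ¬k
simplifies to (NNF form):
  ¬k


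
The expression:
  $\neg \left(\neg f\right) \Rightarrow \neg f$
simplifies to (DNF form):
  $\neg f$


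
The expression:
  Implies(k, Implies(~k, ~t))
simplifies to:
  True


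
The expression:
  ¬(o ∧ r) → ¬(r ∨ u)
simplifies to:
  (o ∧ r) ∨ (¬r ∧ ¬u)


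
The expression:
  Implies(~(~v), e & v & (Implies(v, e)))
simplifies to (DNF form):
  e | ~v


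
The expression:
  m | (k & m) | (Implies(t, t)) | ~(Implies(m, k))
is always true.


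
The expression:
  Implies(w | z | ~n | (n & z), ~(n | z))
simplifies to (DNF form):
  (~n & ~z) | (~w & ~z)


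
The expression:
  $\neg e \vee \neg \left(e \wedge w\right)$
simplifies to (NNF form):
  $\neg e \vee \neg w$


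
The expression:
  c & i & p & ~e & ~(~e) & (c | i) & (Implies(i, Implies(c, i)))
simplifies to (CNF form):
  False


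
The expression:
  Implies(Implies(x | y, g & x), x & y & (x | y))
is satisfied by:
  {y: True, x: True, g: False}
  {y: True, x: False, g: False}
  {y: True, g: True, x: True}
  {y: True, g: True, x: False}
  {x: True, g: False, y: False}


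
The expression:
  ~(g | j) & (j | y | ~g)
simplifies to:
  ~g & ~j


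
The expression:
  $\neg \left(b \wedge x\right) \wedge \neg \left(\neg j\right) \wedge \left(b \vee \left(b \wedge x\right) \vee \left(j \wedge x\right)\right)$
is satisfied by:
  {j: True, b: True, x: False}
  {j: True, x: True, b: False}


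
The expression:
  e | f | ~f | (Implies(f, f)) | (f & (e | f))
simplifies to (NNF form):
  True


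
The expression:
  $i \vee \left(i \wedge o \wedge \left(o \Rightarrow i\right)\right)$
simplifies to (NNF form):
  $i$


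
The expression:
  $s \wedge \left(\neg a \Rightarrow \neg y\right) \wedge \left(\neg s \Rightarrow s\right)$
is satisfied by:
  {a: True, s: True, y: False}
  {s: True, y: False, a: False}
  {a: True, y: True, s: True}


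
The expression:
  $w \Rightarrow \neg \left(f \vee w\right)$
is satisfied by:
  {w: False}


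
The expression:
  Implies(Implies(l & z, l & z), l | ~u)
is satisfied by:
  {l: True, u: False}
  {u: False, l: False}
  {u: True, l: True}


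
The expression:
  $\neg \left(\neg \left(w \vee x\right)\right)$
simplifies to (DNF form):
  $w \vee x$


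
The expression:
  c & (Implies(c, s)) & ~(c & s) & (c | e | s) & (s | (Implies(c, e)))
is never true.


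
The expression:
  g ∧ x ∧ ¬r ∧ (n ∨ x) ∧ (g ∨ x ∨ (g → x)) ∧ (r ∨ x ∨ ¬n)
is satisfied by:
  {x: True, g: True, r: False}


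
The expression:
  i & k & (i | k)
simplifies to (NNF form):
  i & k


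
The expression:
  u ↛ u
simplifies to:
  False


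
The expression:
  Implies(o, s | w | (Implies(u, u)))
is always true.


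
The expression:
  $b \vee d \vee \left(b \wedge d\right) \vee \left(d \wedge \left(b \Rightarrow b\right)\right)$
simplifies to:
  $b \vee d$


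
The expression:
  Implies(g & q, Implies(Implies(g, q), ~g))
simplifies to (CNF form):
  ~g | ~q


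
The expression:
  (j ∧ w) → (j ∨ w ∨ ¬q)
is always true.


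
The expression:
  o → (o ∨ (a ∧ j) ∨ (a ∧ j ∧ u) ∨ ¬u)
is always true.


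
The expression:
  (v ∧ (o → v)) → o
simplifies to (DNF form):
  o ∨ ¬v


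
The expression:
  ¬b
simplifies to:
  ¬b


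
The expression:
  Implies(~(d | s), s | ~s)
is always true.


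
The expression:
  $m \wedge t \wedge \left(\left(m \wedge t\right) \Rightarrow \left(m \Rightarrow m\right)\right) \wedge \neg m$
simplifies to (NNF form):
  $\text{False}$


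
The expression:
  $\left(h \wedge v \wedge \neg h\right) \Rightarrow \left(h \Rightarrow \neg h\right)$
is always true.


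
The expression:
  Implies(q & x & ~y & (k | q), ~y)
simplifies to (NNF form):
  True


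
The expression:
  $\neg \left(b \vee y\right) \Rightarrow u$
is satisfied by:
  {y: True, b: True, u: True}
  {y: True, b: True, u: False}
  {y: True, u: True, b: False}
  {y: True, u: False, b: False}
  {b: True, u: True, y: False}
  {b: True, u: False, y: False}
  {u: True, b: False, y: False}


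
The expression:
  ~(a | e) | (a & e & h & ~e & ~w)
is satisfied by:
  {e: False, a: False}


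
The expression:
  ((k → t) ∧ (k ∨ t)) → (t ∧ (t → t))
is always true.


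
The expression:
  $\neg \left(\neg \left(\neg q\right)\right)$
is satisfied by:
  {q: False}


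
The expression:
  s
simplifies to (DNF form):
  s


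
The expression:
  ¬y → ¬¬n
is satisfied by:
  {n: True, y: True}
  {n: True, y: False}
  {y: True, n: False}


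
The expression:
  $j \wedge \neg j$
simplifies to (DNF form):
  $\text{False}$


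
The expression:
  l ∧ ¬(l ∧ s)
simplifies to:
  l ∧ ¬s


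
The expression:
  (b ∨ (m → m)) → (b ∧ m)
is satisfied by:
  {m: True, b: True}


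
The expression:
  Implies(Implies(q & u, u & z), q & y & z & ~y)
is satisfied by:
  {u: True, q: True, z: False}


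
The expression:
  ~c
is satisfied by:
  {c: False}


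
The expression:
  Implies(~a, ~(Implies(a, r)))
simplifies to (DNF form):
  a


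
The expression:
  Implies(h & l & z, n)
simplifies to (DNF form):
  n | ~h | ~l | ~z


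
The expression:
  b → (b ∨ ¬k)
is always true.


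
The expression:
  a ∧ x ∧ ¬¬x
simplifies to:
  a ∧ x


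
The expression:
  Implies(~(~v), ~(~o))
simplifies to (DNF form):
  o | ~v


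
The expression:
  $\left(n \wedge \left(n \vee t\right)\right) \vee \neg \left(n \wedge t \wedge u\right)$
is always true.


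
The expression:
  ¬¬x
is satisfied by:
  {x: True}


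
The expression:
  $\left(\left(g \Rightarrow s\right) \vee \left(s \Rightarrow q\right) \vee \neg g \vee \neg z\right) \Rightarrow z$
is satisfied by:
  {z: True}


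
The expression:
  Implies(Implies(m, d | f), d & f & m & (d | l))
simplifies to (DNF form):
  (d & f & m) | (d & m & ~d) | (f & m & ~f) | (m & ~d & ~f)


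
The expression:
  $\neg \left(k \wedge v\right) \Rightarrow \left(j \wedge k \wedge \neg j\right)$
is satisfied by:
  {k: True, v: True}


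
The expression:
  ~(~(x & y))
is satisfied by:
  {x: True, y: True}


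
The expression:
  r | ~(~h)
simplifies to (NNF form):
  h | r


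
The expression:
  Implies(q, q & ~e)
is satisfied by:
  {e: False, q: False}
  {q: True, e: False}
  {e: True, q: False}


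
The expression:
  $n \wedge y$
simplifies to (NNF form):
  $n \wedge y$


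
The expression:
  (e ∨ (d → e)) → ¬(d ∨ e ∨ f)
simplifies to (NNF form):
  ¬e ∧ (d ∨ ¬f)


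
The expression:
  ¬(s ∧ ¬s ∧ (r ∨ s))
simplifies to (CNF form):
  True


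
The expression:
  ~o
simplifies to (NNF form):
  ~o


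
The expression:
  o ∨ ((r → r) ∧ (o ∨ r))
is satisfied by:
  {r: True, o: True}
  {r: True, o: False}
  {o: True, r: False}


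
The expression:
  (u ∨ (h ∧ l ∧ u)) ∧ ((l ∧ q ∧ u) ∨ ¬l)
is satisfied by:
  {u: True, q: True, l: False}
  {u: True, l: False, q: False}
  {u: True, q: True, l: True}


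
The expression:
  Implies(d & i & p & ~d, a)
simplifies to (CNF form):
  True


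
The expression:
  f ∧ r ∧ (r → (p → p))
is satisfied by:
  {r: True, f: True}
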